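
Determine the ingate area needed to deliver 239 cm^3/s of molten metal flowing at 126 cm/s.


Formula: A_ingate = Q / v  (continuity equation)
A = 239 cm^3/s / 126 cm/s = 1.8968 cm^2

1.8968 cm^2


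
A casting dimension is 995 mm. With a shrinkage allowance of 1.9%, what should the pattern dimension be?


Formula: L_pattern = L_casting * (1 + shrinkage_rate/100)
Shrinkage factor = 1 + 1.9/100 = 1.019
L_pattern = 995 mm * 1.019 = 1013.9050 mm

1013.9050 mm


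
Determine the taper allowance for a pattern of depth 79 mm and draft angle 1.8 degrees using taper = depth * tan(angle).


Formula: taper = depth * tan(draft_angle)
tan(1.8 deg) = 0.0314263
taper = 79 mm * 0.0314263 = 2.4827 mm

Answer: 2.4827 mm


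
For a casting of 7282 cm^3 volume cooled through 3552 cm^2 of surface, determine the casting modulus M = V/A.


Formula: Casting Modulus M = V / A
M = 7282 cm^3 / 3552 cm^2 = 2.0501 cm


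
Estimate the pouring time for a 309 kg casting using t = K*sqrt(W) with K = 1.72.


Formula: t = K * sqrt(W)
sqrt(W) = sqrt(309) = 17.57840
t = 1.72 * 17.57840 = 30.2348 s


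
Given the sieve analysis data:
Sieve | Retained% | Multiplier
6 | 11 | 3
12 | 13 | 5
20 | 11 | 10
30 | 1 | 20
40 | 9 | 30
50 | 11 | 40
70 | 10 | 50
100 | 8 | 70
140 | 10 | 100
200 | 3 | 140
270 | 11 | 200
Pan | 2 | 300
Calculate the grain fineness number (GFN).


Formula: GFN = sum(pct * multiplier) / sum(pct)
sum(pct * multiplier) = 6218
sum(pct) = 100
GFN = 6218 / 100 = 62.18

Final answer: 62.18


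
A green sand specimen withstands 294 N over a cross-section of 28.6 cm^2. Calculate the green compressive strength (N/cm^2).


Formula: Compressive Strength = Force / Area
Strength = 294 N / 28.6 cm^2 = 10.2797 N/cm^2


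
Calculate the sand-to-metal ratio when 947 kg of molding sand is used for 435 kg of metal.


Formula: Sand-to-Metal Ratio = W_sand / W_metal
Ratio = 947 kg / 435 kg = 2.1770


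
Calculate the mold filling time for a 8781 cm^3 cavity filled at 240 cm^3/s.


Formula: t_fill = V_mold / Q_flow
t = 8781 cm^3 / 240 cm^3/s = 36.5875 s

Answer: 36.5875 s


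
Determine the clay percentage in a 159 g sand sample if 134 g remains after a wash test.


Formula: Clay% = (W_total - W_washed) / W_total * 100
Clay mass = 159 - 134 = 25 g
Clay% = 25 / 159 * 100 = 15.7233%

Answer: 15.7233%


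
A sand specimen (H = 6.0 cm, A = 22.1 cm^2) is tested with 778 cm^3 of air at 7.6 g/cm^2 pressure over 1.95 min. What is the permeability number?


Formula: Permeability Number P = (V * H) / (p * A * t)
Numerator: V * H = 778 * 6.0 = 4668.0
Denominator: p * A * t = 7.6 * 22.1 * 1.95 = 327.522
P = 4668.0 / 327.522 = 14.2525

14.2525


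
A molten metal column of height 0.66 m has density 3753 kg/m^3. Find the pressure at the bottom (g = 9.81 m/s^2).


Formula: P = rho * g * h
rho * g = 3753 * 9.81 = 36816.93 N/m^3
P = 36816.93 * 0.66 = 24299.1738 Pa

Answer: 24299.1738 Pa


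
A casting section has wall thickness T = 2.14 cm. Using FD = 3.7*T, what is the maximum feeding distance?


Formula: FD = 3.7 * T  (riser feeding-distance rule)
FD = 3.7 * 2.14 cm = 7.9180 cm

7.9180 cm


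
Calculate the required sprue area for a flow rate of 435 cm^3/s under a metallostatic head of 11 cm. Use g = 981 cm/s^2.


Formula: v = sqrt(2*g*h), A = Q/v
Velocity: v = sqrt(2 * 981 * 11) = sqrt(21582) = 146.9081 cm/s
Sprue area: A = Q / v = 435 / 146.9081 = 2.9610 cm^2

2.9610 cm^2


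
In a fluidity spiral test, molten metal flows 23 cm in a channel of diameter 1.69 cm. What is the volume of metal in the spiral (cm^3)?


Formula: V = pi * (d/2)^2 * L  (cylinder volume)
Radius = 1.69/2 = 0.845 cm
V = pi * 0.845^2 * 23 = 51.5930 cm^3

Answer: 51.5930 cm^3


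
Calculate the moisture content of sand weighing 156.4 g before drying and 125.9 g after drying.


Formula: MC = (W_wet - W_dry) / W_wet * 100
Water mass = 156.4 - 125.9 = 30.5 g
MC = 30.5 / 156.4 * 100 = 19.5013%

19.5013%


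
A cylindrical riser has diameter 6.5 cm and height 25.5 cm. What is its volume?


Formula: V = pi * (D/2)^2 * H  (cylinder volume)
Radius = D/2 = 6.5/2 = 3.25 cm
V = pi * 3.25^2 * 25.5 = 846.1683 cm^3


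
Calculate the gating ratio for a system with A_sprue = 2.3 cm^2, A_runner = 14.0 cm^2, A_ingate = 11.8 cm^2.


Sprue:Runner:Ingate = 1 : 14.0/2.3 : 11.8/2.3 = 1:6.09:5.13

Answer: 1:6.09:5.13


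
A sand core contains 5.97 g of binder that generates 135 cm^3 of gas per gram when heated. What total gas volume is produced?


Formula: V_gas = W_binder * gas_evolution_rate
V = 5.97 g * 135 cm^3/g = 805.9500 cm^3

805.9500 cm^3


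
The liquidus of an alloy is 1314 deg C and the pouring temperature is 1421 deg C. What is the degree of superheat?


Formula: Superheat = T_pour - T_melt
Superheat = 1421 - 1314 = 107 deg C

107 deg C


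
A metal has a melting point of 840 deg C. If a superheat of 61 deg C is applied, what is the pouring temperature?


Formula: T_pour = T_melt + Superheat
T_pour = 840 + 61 = 901 deg C

901 deg C


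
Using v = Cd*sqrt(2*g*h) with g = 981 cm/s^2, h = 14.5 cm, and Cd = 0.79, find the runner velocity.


Formula: v = Cd * sqrt(2 * g * h)  (Torricelli with discharge coefficient)
2*g*h = 2 * 981 * 14.5 = 28449.0 cm^2/s^2
sqrt(28449.0) = 168.66831 cm/s
v = 0.79 * 168.66831 = 133.2480 cm/s


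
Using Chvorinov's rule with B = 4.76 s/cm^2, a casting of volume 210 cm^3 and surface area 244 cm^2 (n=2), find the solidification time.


Formula: t_s = B * (V/A)^n  (Chvorinov's rule, n=2)
Modulus M = V/A = 210/244 = 0.860656 cm
M^2 = 0.860656^2 = 0.740729 cm^2
t_s = 4.76 * 0.740729 = 3.5259 s

3.5259 s


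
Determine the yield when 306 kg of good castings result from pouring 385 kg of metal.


Formula: Casting Yield = (W_good / W_total) * 100
Yield = (306 kg / 385 kg) * 100 = 79.4805%


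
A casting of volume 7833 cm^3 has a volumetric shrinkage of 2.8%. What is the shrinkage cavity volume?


Formula: V_shrink = V_casting * shrinkage_pct / 100
V_shrink = 7833 cm^3 * 2.8 / 100 = 219.3240 cm^3

Final answer: 219.3240 cm^3


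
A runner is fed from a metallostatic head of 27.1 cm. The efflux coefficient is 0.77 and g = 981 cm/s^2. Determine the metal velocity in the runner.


Formula: v = Cd * sqrt(2 * g * h)  (Torricelli with discharge coefficient)
2*g*h = 2 * 981 * 27.1 = 53170.2 cm^2/s^2
sqrt(53170.2) = 230.58664 cm/s
v = 0.77 * 230.58664 = 177.5517 cm/s

Final answer: 177.5517 cm/s


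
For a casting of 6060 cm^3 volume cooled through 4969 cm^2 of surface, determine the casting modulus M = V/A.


Formula: Casting Modulus M = V / A
M = 6060 cm^3 / 4969 cm^2 = 1.2196 cm

Final answer: 1.2196 cm


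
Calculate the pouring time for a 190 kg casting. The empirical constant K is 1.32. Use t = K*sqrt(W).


Formula: t = K * sqrt(W)
sqrt(W) = sqrt(190) = 13.78405
t = 1.32 * 13.78405 = 18.1949 s


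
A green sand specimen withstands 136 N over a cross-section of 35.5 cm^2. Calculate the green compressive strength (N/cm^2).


Formula: Compressive Strength = Force / Area
Strength = 136 N / 35.5 cm^2 = 3.8310 N/cm^2

Answer: 3.8310 N/cm^2


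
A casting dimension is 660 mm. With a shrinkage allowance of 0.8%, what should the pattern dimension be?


Formula: L_pattern = L_casting * (1 + shrinkage_rate/100)
Shrinkage factor = 1 + 0.8/100 = 1.008
L_pattern = 660 mm * 1.008 = 665.2800 mm


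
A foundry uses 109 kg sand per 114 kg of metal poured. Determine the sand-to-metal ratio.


Formula: Sand-to-Metal Ratio = W_sand / W_metal
Ratio = 109 kg / 114 kg = 0.9561

0.9561


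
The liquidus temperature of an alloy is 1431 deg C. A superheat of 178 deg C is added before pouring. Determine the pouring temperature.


Formula: T_pour = T_melt + Superheat
T_pour = 1431 + 178 = 1609 deg C

Final answer: 1609 deg C


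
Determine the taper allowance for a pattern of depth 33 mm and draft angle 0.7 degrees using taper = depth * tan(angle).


Formula: taper = depth * tan(draft_angle)
tan(0.7 deg) = 0.0122179
taper = 33 mm * 0.0122179 = 0.4032 mm

Answer: 0.4032 mm


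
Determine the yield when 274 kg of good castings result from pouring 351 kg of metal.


Formula: Casting Yield = (W_good / W_total) * 100
Yield = (274 kg / 351 kg) * 100 = 78.0627%

78.0627%


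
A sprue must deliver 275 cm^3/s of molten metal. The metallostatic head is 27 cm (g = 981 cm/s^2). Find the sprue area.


Formula: v = sqrt(2*g*h), A = Q/v
Velocity: v = sqrt(2 * 981 * 27) = sqrt(52974) = 230.1608 cm/s
Sprue area: A = Q / v = 275 / 230.1608 = 1.1948 cm^2


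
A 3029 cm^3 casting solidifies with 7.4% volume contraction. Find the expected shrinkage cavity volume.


Formula: V_shrink = V_casting * shrinkage_pct / 100
V_shrink = 3029 cm^3 * 7.4 / 100 = 224.1460 cm^3

224.1460 cm^3


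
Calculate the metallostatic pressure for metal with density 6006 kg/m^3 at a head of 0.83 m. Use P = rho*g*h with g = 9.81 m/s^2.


Formula: P = rho * g * h
rho * g = 6006 * 9.81 = 58918.86 N/m^3
P = 58918.86 * 0.83 = 48902.6538 Pa

48902.6538 Pa


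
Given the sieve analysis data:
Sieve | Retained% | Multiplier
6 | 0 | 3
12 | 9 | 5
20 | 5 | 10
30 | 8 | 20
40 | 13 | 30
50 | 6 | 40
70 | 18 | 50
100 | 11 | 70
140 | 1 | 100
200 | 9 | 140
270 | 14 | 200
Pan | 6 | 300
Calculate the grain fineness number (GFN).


Formula: GFN = sum(pct * multiplier) / sum(pct)
sum(pct * multiplier) = 8515
sum(pct) = 100
GFN = 8515 / 100 = 85.15

Final answer: 85.15


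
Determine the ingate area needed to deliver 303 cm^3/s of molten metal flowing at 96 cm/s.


Formula: A_ingate = Q / v  (continuity equation)
A = 303 cm^3/s / 96 cm/s = 3.1562 cm^2


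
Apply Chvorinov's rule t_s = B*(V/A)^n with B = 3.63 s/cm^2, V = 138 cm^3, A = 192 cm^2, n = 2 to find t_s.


Formula: t_s = B * (V/A)^n  (Chvorinov's rule, n=2)
Modulus M = V/A = 138/192 = 0.718750 cm
M^2 = 0.718750^2 = 0.516602 cm^2
t_s = 3.63 * 0.516602 = 1.8753 s

Answer: 1.8753 s


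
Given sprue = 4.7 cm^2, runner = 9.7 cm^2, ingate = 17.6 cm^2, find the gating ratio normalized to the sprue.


Sprue:Runner:Ingate = 1 : 9.7/4.7 : 17.6/4.7 = 1:2.06:3.74

Final answer: 1:2.06:3.74


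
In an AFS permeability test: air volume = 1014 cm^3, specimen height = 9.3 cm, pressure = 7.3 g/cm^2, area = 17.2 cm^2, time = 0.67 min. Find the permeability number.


Formula: Permeability Number P = (V * H) / (p * A * t)
Numerator: V * H = 1014 * 9.3 = 9430.2
Denominator: p * A * t = 7.3 * 17.2 * 0.67 = 84.1252
P = 9430.2 / 84.1252 = 112.0972

Final answer: 112.0972


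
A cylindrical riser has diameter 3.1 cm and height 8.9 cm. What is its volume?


Formula: V = pi * (D/2)^2 * H  (cylinder volume)
Radius = D/2 = 3.1/2 = 1.55 cm
V = pi * 1.55^2 * 8.9 = 67.1743 cm^3

Answer: 67.1743 cm^3


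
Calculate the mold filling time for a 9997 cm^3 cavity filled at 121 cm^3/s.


Formula: t_fill = V_mold / Q_flow
t = 9997 cm^3 / 121 cm^3/s = 82.6198 s

82.6198 s


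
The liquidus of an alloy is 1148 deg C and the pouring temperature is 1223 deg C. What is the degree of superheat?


Formula: Superheat = T_pour - T_melt
Superheat = 1223 - 1148 = 75 deg C


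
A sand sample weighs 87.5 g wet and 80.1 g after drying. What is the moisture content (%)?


Formula: MC = (W_wet - W_dry) / W_wet * 100
Water mass = 87.5 - 80.1 = 7.4 g
MC = 7.4 / 87.5 * 100 = 8.4571%

Answer: 8.4571%


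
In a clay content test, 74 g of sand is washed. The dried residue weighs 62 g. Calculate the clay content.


Formula: Clay% = (W_total - W_washed) / W_total * 100
Clay mass = 74 - 62 = 12 g
Clay% = 12 / 74 * 100 = 16.2162%


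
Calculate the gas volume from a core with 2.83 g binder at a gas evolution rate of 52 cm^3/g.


Formula: V_gas = W_binder * gas_evolution_rate
V = 2.83 g * 52 cm^3/g = 147.1600 cm^3

Answer: 147.1600 cm^3


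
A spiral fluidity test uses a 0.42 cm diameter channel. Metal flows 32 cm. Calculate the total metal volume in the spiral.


Formula: V = pi * (d/2)^2 * L  (cylinder volume)
Radius = 0.42/2 = 0.21 cm
V = pi * 0.21^2 * 32 = 4.4334 cm^3


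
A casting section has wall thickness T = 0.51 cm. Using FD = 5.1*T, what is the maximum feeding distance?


Formula: FD = 5.1 * T  (riser feeding-distance rule)
FD = 5.1 * 0.51 cm = 2.6010 cm


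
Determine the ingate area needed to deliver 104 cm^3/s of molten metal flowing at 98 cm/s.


Formula: A_ingate = Q / v  (continuity equation)
A = 104 cm^3/s / 98 cm/s = 1.0612 cm^2

Final answer: 1.0612 cm^2


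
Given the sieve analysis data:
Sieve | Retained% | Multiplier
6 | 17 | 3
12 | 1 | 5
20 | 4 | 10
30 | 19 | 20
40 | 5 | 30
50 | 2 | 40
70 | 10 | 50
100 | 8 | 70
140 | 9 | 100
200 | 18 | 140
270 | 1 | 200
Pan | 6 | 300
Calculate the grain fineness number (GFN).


Formula: GFN = sum(pct * multiplier) / sum(pct)
sum(pct * multiplier) = 7186
sum(pct) = 100
GFN = 7186 / 100 = 71.86

71.86


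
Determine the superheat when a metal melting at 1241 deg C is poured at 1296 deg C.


Formula: Superheat = T_pour - T_melt
Superheat = 1296 - 1241 = 55 deg C


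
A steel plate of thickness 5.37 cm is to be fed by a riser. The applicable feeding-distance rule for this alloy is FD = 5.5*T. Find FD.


Formula: FD = 5.5 * T  (riser feeding-distance rule)
FD = 5.5 * 5.37 cm = 29.5350 cm

Answer: 29.5350 cm


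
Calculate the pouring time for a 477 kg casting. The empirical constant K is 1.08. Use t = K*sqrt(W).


Formula: t = K * sqrt(W)
sqrt(W) = sqrt(477) = 21.84033
t = 1.08 * 21.84033 = 23.5876 s

Final answer: 23.5876 s


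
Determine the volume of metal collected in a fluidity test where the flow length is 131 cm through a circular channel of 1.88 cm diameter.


Formula: V = pi * (d/2)^2 * L  (cylinder volume)
Radius = 1.88/2 = 0.94 cm
V = pi * 0.94^2 * 131 = 363.6444 cm^3

363.6444 cm^3


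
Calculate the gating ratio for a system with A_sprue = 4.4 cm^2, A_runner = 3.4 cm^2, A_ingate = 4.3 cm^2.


Sprue:Runner:Ingate = 1 : 3.4/4.4 : 4.3/4.4 = 1:0.77:0.98


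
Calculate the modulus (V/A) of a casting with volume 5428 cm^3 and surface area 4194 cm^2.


Formula: Casting Modulus M = V / A
M = 5428 cm^3 / 4194 cm^2 = 1.2942 cm


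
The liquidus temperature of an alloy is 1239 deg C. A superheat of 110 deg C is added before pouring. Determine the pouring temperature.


Formula: T_pour = T_melt + Superheat
T_pour = 1239 + 110 = 1349 deg C


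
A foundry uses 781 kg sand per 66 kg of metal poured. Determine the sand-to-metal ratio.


Formula: Sand-to-Metal Ratio = W_sand / W_metal
Ratio = 781 kg / 66 kg = 11.8333

11.8333


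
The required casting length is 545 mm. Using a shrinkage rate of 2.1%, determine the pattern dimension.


Formula: L_pattern = L_casting * (1 + shrinkage_rate/100)
Shrinkage factor = 1 + 2.1/100 = 1.021
L_pattern = 545 mm * 1.021 = 556.4450 mm

Final answer: 556.4450 mm


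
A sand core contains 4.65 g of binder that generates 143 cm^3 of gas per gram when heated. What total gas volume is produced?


Formula: V_gas = W_binder * gas_evolution_rate
V = 4.65 g * 143 cm^3/g = 664.9500 cm^3

Final answer: 664.9500 cm^3


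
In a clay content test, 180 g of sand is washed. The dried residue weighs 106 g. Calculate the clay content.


Formula: Clay% = (W_total - W_washed) / W_total * 100
Clay mass = 180 - 106 = 74 g
Clay% = 74 / 180 * 100 = 41.1111%

Final answer: 41.1111%


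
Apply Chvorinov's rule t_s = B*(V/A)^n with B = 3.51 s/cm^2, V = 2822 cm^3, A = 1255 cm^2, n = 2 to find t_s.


Formula: t_s = B * (V/A)^n  (Chvorinov's rule, n=2)
Modulus M = V/A = 2822/1255 = 2.248606 cm
M^2 = 2.248606^2 = 5.056229 cm^2
t_s = 3.51 * 5.056229 = 17.7474 s

17.7474 s


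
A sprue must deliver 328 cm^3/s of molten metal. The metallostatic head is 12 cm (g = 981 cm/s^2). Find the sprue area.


Formula: v = sqrt(2*g*h), A = Q/v
Velocity: v = sqrt(2 * 981 * 12) = sqrt(23544) = 153.4405 cm/s
Sprue area: A = Q / v = 328 / 153.4405 = 2.1376 cm^2

2.1376 cm^2


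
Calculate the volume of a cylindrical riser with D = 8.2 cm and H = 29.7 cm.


Formula: V = pi * (D/2)^2 * H  (cylinder volume)
Radius = D/2 = 8.2/2 = 4.1 cm
V = pi * 4.1^2 * 29.7 = 1568.4621 cm^3

Answer: 1568.4621 cm^3


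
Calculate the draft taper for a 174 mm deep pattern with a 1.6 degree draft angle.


Formula: taper = depth * tan(draft_angle)
tan(1.6 deg) = 0.0279325
taper = 174 mm * 0.0279325 = 4.8603 mm

4.8603 mm


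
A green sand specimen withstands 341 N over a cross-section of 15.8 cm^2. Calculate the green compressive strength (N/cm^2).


Formula: Compressive Strength = Force / Area
Strength = 341 N / 15.8 cm^2 = 21.5823 N/cm^2

Answer: 21.5823 N/cm^2


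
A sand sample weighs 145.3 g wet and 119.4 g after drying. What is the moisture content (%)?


Formula: MC = (W_wet - W_dry) / W_wet * 100
Water mass = 145.3 - 119.4 = 25.9 g
MC = 25.9 / 145.3 * 100 = 17.8252%

Answer: 17.8252%


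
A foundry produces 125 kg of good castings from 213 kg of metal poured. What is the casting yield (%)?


Formula: Casting Yield = (W_good / W_total) * 100
Yield = (125 kg / 213 kg) * 100 = 58.6854%

Answer: 58.6854%


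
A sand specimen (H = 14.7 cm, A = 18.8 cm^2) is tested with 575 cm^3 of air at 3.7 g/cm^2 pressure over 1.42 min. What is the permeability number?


Formula: Permeability Number P = (V * H) / (p * A * t)
Numerator: V * H = 575 * 14.7 = 8452.5
Denominator: p * A * t = 3.7 * 18.8 * 1.42 = 98.7752
P = 8452.5 / 98.7752 = 85.5731


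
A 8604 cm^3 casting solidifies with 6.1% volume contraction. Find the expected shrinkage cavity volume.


Formula: V_shrink = V_casting * shrinkage_pct / 100
V_shrink = 8604 cm^3 * 6.1 / 100 = 524.8440 cm^3

Answer: 524.8440 cm^3


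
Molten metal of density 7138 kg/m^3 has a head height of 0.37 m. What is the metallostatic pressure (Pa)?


Formula: P = rho * g * h
rho * g = 7138 * 9.81 = 70023.78 N/m^3
P = 70023.78 * 0.37 = 25908.7986 Pa

25908.7986 Pa


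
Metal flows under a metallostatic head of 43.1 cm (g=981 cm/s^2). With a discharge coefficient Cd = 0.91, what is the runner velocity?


Formula: v = Cd * sqrt(2 * g * h)  (Torricelli with discharge coefficient)
2*g*h = 2 * 981 * 43.1 = 84562.2 cm^2/s^2
sqrt(84562.2) = 290.79580 cm/s
v = 0.91 * 290.79580 = 264.6242 cm/s


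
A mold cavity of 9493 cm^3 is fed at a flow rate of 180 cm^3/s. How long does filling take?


Formula: t_fill = V_mold / Q_flow
t = 9493 cm^3 / 180 cm^3/s = 52.7389 s

Answer: 52.7389 s


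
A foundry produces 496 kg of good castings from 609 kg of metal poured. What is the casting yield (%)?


Formula: Casting Yield = (W_good / W_total) * 100
Yield = (496 kg / 609 kg) * 100 = 81.4450%

Final answer: 81.4450%


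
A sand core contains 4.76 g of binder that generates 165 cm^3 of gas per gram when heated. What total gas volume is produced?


Formula: V_gas = W_binder * gas_evolution_rate
V = 4.76 g * 165 cm^3/g = 785.4000 cm^3


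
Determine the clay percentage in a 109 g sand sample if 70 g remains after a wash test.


Formula: Clay% = (W_total - W_washed) / W_total * 100
Clay mass = 109 - 70 = 39 g
Clay% = 39 / 109 * 100 = 35.7798%


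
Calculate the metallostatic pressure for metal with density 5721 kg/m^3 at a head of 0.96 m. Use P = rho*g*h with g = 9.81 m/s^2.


Formula: P = rho * g * h
rho * g = 5721 * 9.81 = 56123.01 N/m^3
P = 56123.01 * 0.96 = 53878.0896 Pa


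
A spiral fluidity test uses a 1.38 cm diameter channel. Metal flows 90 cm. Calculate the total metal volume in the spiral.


Formula: V = pi * (d/2)^2 * L  (cylinder volume)
Radius = 1.38/2 = 0.69 cm
V = pi * 0.69^2 * 90 = 134.6141 cm^3

134.6141 cm^3


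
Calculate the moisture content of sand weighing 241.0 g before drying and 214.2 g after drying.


Formula: MC = (W_wet - W_dry) / W_wet * 100
Water mass = 241.0 - 214.2 = 26.8 g
MC = 26.8 / 241.0 * 100 = 11.1203%

11.1203%


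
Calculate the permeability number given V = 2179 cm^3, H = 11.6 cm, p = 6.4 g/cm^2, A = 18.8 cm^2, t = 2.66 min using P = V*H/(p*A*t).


Formula: Permeability Number P = (V * H) / (p * A * t)
Numerator: V * H = 2179 * 11.6 = 25276.4
Denominator: p * A * t = 6.4 * 18.8 * 2.66 = 320.0512
P = 25276.4 / 320.0512 = 78.9761


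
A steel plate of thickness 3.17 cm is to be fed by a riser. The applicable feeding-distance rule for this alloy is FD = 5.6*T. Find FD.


Formula: FD = 5.6 * T  (riser feeding-distance rule)
FD = 5.6 * 3.17 cm = 17.7520 cm

Answer: 17.7520 cm


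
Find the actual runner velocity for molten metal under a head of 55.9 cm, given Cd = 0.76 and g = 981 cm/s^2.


Formula: v = Cd * sqrt(2 * g * h)  (Torricelli with discharge coefficient)
2*g*h = 2 * 981 * 55.9 = 109675.8 cm^2/s^2
sqrt(109675.8) = 331.17337 cm/s
v = 0.76 * 331.17337 = 251.6918 cm/s


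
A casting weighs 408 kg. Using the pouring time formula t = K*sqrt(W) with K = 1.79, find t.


Formula: t = K * sqrt(W)
sqrt(W) = sqrt(408) = 20.19901
t = 1.79 * 20.19901 = 36.1562 s

36.1562 s


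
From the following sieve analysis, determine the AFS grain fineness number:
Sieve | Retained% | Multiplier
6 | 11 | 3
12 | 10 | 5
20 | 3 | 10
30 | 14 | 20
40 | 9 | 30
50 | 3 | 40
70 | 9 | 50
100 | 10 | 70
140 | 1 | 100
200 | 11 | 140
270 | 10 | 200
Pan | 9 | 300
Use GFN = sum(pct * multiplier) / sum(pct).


Formula: GFN = sum(pct * multiplier) / sum(pct)
sum(pct * multiplier) = 8273
sum(pct) = 100
GFN = 8273 / 100 = 82.73

82.73


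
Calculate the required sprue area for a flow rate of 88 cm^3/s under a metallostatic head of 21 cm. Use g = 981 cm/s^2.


Formula: v = sqrt(2*g*h), A = Q/v
Velocity: v = sqrt(2 * 981 * 21) = sqrt(41202) = 202.9828 cm/s
Sprue area: A = Q / v = 88 / 202.9828 = 0.4335 cm^2

Answer: 0.4335 cm^2


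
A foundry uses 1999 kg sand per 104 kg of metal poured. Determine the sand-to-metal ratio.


Formula: Sand-to-Metal Ratio = W_sand / W_metal
Ratio = 1999 kg / 104 kg = 19.2212


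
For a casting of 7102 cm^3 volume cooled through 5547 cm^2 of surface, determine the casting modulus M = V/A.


Formula: Casting Modulus M = V / A
M = 7102 cm^3 / 5547 cm^2 = 1.2803 cm

Answer: 1.2803 cm


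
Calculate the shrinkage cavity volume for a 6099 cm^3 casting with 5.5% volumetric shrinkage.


Formula: V_shrink = V_casting * shrinkage_pct / 100
V_shrink = 6099 cm^3 * 5.5 / 100 = 335.4450 cm^3


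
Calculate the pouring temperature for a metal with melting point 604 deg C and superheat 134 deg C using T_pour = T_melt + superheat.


Formula: T_pour = T_melt + Superheat
T_pour = 604 + 134 = 738 deg C

738 deg C


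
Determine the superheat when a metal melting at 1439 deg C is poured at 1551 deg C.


Formula: Superheat = T_pour - T_melt
Superheat = 1551 - 1439 = 112 deg C

Answer: 112 deg C


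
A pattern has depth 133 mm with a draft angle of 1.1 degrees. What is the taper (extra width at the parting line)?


Formula: taper = depth * tan(draft_angle)
tan(1.1 deg) = 0.0192010
taper = 133 mm * 0.0192010 = 2.5537 mm


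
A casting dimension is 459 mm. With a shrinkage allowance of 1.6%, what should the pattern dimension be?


Formula: L_pattern = L_casting * (1 + shrinkage_rate/100)
Shrinkage factor = 1 + 1.6/100 = 1.016
L_pattern = 459 mm * 1.016 = 466.3440 mm

Answer: 466.3440 mm


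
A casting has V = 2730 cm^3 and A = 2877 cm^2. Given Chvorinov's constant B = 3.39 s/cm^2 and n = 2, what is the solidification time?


Formula: t_s = B * (V/A)^n  (Chvorinov's rule, n=2)
Modulus M = V/A = 2730/2877 = 0.948905 cm
M^2 = 0.948905^2 = 0.900421 cm^2
t_s = 3.39 * 0.900421 = 3.0524 s


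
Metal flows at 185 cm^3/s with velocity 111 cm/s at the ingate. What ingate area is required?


Formula: A_ingate = Q / v  (continuity equation)
A = 185 cm^3/s / 111 cm/s = 1.6667 cm^2

Final answer: 1.6667 cm^2


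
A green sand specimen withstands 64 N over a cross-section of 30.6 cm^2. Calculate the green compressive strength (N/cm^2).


Formula: Compressive Strength = Force / Area
Strength = 64 N / 30.6 cm^2 = 2.0915 N/cm^2

Final answer: 2.0915 N/cm^2


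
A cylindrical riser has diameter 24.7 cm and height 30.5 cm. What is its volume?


Formula: V = pi * (D/2)^2 * H  (cylinder volume)
Radius = D/2 = 24.7/2 = 12.35 cm
V = pi * 12.35^2 * 30.5 = 14614.4887 cm^3

Final answer: 14614.4887 cm^3


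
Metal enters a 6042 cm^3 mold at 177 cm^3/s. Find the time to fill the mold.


Formula: t_fill = V_mold / Q_flow
t = 6042 cm^3 / 177 cm^3/s = 34.1356 s

Final answer: 34.1356 s


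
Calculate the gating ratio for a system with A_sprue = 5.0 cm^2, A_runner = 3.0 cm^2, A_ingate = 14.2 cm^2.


Sprue:Runner:Ingate = 1 : 3.0/5.0 : 14.2/5.0 = 1:0.60:2.84


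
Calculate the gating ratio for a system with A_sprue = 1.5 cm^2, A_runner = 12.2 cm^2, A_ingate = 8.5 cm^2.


Sprue:Runner:Ingate = 1 : 12.2/1.5 : 8.5/1.5 = 1:8.13:5.67


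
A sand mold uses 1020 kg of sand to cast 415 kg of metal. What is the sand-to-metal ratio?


Formula: Sand-to-Metal Ratio = W_sand / W_metal
Ratio = 1020 kg / 415 kg = 2.4578

Answer: 2.4578


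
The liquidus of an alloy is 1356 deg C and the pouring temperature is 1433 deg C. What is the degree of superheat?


Formula: Superheat = T_pour - T_melt
Superheat = 1433 - 1356 = 77 deg C


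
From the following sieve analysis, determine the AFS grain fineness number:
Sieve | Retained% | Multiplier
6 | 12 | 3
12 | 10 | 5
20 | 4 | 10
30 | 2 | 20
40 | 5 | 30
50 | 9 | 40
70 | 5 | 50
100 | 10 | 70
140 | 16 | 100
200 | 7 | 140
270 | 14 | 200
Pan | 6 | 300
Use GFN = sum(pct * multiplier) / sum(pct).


Formula: GFN = sum(pct * multiplier) / sum(pct)
sum(pct * multiplier) = 8806
sum(pct) = 100
GFN = 8806 / 100 = 88.06


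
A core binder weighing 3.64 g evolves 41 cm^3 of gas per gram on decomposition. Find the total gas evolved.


Formula: V_gas = W_binder * gas_evolution_rate
V = 3.64 g * 41 cm^3/g = 149.2400 cm^3

Final answer: 149.2400 cm^3


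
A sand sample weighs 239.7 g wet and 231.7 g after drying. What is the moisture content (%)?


Formula: MC = (W_wet - W_dry) / W_wet * 100
Water mass = 239.7 - 231.7 = 8.0 g
MC = 8.0 / 239.7 * 100 = 3.3375%

Answer: 3.3375%


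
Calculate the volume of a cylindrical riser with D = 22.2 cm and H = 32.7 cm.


Formula: V = pi * (D/2)^2 * H  (cylinder volume)
Radius = D/2 = 22.2/2 = 11.1 cm
V = pi * 11.1^2 * 32.7 = 12657.3731 cm^3

12657.3731 cm^3


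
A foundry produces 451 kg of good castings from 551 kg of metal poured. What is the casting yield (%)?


Formula: Casting Yield = (W_good / W_total) * 100
Yield = (451 kg / 551 kg) * 100 = 81.8512%

Answer: 81.8512%


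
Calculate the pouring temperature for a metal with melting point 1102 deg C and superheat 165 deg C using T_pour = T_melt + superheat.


Formula: T_pour = T_melt + Superheat
T_pour = 1102 + 165 = 1267 deg C


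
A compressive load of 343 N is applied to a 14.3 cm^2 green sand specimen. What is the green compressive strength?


Formula: Compressive Strength = Force / Area
Strength = 343 N / 14.3 cm^2 = 23.9860 N/cm^2

23.9860 N/cm^2


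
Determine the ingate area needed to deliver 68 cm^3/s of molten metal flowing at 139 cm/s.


Formula: A_ingate = Q / v  (continuity equation)
A = 68 cm^3/s / 139 cm/s = 0.4892 cm^2

0.4892 cm^2


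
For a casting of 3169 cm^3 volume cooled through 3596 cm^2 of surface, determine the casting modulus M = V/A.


Formula: Casting Modulus M = V / A
M = 3169 cm^3 / 3596 cm^2 = 0.8813 cm

Final answer: 0.8813 cm


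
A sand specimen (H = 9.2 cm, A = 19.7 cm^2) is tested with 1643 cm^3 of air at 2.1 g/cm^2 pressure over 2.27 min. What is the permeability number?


Formula: Permeability Number P = (V * H) / (p * A * t)
Numerator: V * H = 1643 * 9.2 = 15115.6
Denominator: p * A * t = 2.1 * 19.7 * 2.27 = 93.9099
P = 15115.6 / 93.9099 = 160.9585


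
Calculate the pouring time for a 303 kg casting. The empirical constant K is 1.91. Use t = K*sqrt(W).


Formula: t = K * sqrt(W)
sqrt(W) = sqrt(303) = 17.40690
t = 1.91 * 17.40690 = 33.2472 s

Final answer: 33.2472 s


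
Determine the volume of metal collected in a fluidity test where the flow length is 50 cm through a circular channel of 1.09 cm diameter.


Formula: V = pi * (d/2)^2 * L  (cylinder volume)
Radius = 1.09/2 = 0.545 cm
V = pi * 0.545^2 * 50 = 46.6566 cm^3

46.6566 cm^3


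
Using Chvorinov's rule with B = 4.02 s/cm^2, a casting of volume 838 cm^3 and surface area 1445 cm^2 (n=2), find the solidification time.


Formula: t_s = B * (V/A)^n  (Chvorinov's rule, n=2)
Modulus M = V/A = 838/1445 = 0.579931 cm
M^2 = 0.579931^2 = 0.336320 cm^2
t_s = 4.02 * 0.336320 = 1.3520 s

1.3520 s


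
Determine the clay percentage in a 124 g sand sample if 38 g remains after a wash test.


Formula: Clay% = (W_total - W_washed) / W_total * 100
Clay mass = 124 - 38 = 86 g
Clay% = 86 / 124 * 100 = 69.3548%

69.3548%


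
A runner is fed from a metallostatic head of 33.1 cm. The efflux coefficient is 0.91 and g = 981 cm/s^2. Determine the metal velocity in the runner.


Formula: v = Cd * sqrt(2 * g * h)  (Torricelli with discharge coefficient)
2*g*h = 2 * 981 * 33.1 = 64942.2 cm^2/s^2
sqrt(64942.2) = 254.83760 cm/s
v = 0.91 * 254.83760 = 231.9022 cm/s

Final answer: 231.9022 cm/s


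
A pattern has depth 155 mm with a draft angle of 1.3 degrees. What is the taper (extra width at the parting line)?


Formula: taper = depth * tan(draft_angle)
tan(1.3 deg) = 0.0226932
taper = 155 mm * 0.0226932 = 3.5174 mm

Answer: 3.5174 mm


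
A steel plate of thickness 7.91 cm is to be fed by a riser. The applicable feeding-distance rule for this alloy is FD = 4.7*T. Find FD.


Formula: FD = 4.7 * T  (riser feeding-distance rule)
FD = 4.7 * 7.91 cm = 37.1770 cm


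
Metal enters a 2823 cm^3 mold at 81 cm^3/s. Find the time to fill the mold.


Formula: t_fill = V_mold / Q_flow
t = 2823 cm^3 / 81 cm^3/s = 34.8519 s

Answer: 34.8519 s


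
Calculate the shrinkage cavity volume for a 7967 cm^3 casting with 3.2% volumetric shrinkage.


Formula: V_shrink = V_casting * shrinkage_pct / 100
V_shrink = 7967 cm^3 * 3.2 / 100 = 254.9440 cm^3

Final answer: 254.9440 cm^3


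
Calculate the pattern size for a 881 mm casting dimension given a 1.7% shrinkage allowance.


Formula: L_pattern = L_casting * (1 + shrinkage_rate/100)
Shrinkage factor = 1 + 1.7/100 = 1.017
L_pattern = 881 mm * 1.017 = 895.9770 mm

Answer: 895.9770 mm


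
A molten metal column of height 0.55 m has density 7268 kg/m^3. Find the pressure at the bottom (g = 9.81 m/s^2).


Formula: P = rho * g * h
rho * g = 7268 * 9.81 = 71299.08 N/m^3
P = 71299.08 * 0.55 = 39214.4940 Pa

Final answer: 39214.4940 Pa


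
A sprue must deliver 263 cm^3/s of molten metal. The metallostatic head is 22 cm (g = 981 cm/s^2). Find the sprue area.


Formula: v = sqrt(2*g*h), A = Q/v
Velocity: v = sqrt(2 * 981 * 22) = sqrt(43164) = 207.7595 cm/s
Sprue area: A = Q / v = 263 / 207.7595 = 1.2659 cm^2


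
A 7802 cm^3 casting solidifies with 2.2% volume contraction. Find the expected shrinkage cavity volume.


Formula: V_shrink = V_casting * shrinkage_pct / 100
V_shrink = 7802 cm^3 * 2.2 / 100 = 171.6440 cm^3


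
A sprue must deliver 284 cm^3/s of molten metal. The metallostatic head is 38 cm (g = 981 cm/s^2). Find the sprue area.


Formula: v = sqrt(2*g*h), A = Q/v
Velocity: v = sqrt(2 * 981 * 38) = sqrt(74556) = 273.0494 cm/s
Sprue area: A = Q / v = 284 / 273.0494 = 1.0401 cm^2


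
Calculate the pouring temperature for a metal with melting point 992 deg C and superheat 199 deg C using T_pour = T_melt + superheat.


Formula: T_pour = T_melt + Superheat
T_pour = 992 + 199 = 1191 deg C

Answer: 1191 deg C


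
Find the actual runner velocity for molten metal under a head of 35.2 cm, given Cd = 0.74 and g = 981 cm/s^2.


Formula: v = Cd * sqrt(2 * g * h)  (Torricelli with discharge coefficient)
2*g*h = 2 * 981 * 35.2 = 69062.4 cm^2/s^2
sqrt(69062.4) = 262.79726 cm/s
v = 0.74 * 262.79726 = 194.4700 cm/s


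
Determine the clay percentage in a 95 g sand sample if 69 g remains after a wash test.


Formula: Clay% = (W_total - W_washed) / W_total * 100
Clay mass = 95 - 69 = 26 g
Clay% = 26 / 95 * 100 = 27.3684%


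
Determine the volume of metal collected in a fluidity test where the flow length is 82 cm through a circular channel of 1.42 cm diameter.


Formula: V = pi * (d/2)^2 * L  (cylinder volume)
Radius = 1.42/2 = 0.71 cm
V = pi * 0.71^2 * 82 = 129.8615 cm^3

Answer: 129.8615 cm^3


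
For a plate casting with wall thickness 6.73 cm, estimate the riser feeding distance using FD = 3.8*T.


Formula: FD = 3.8 * T  (riser feeding-distance rule)
FD = 3.8 * 6.73 cm = 25.5740 cm

Answer: 25.5740 cm


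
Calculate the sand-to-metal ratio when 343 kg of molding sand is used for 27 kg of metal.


Formula: Sand-to-Metal Ratio = W_sand / W_metal
Ratio = 343 kg / 27 kg = 12.7037

Final answer: 12.7037


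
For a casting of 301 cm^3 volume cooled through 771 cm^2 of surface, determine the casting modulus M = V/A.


Formula: Casting Modulus M = V / A
M = 301 cm^3 / 771 cm^2 = 0.3904 cm

Final answer: 0.3904 cm


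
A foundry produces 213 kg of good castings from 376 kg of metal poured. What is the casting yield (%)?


Formula: Casting Yield = (W_good / W_total) * 100
Yield = (213 kg / 376 kg) * 100 = 56.6489%

Answer: 56.6489%


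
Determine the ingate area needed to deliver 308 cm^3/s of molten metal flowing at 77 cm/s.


Formula: A_ingate = Q / v  (continuity equation)
A = 308 cm^3/s / 77 cm/s = 4.0000 cm^2

Final answer: 4.0000 cm^2


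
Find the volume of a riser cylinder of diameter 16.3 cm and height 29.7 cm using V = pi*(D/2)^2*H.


Formula: V = pi * (D/2)^2 * H  (cylinder volume)
Radius = D/2 = 16.3/2 = 8.15 cm
V = pi * 8.15^2 * 29.7 = 6197.5714 cm^3

Answer: 6197.5714 cm^3


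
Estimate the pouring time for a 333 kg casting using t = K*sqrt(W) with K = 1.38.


Formula: t = K * sqrt(W)
sqrt(W) = sqrt(333) = 18.24829
t = 1.38 * 18.24829 = 25.1826 s


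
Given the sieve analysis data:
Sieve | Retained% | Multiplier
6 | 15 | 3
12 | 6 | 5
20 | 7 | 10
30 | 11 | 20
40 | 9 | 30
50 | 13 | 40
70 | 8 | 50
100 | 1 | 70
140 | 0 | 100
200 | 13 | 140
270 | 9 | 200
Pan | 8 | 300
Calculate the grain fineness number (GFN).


Formula: GFN = sum(pct * multiplier) / sum(pct)
sum(pct * multiplier) = 7645
sum(pct) = 100
GFN = 7645 / 100 = 76.45

Final answer: 76.45


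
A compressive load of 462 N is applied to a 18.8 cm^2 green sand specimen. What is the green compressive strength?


Formula: Compressive Strength = Force / Area
Strength = 462 N / 18.8 cm^2 = 24.5745 N/cm^2


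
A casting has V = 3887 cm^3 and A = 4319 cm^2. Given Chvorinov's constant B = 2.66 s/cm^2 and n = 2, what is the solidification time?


Formula: t_s = B * (V/A)^n  (Chvorinov's rule, n=2)
Modulus M = V/A = 3887/4319 = 0.899977 cm
M^2 = 0.899977^2 = 0.809959 cm^2
t_s = 2.66 * 0.809959 = 2.1545 s

Final answer: 2.1545 s


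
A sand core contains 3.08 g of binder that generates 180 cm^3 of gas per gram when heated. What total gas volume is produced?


Formula: V_gas = W_binder * gas_evolution_rate
V = 3.08 g * 180 cm^3/g = 554.4000 cm^3

Answer: 554.4000 cm^3


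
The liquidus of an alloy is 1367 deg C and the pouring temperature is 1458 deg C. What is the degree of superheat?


Formula: Superheat = T_pour - T_melt
Superheat = 1458 - 1367 = 91 deg C

Final answer: 91 deg C


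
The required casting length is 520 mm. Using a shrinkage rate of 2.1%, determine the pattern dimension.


Formula: L_pattern = L_casting * (1 + shrinkage_rate/100)
Shrinkage factor = 1 + 2.1/100 = 1.021
L_pattern = 520 mm * 1.021 = 530.9200 mm

Final answer: 530.9200 mm


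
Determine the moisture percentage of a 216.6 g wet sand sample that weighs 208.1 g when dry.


Formula: MC = (W_wet - W_dry) / W_wet * 100
Water mass = 216.6 - 208.1 = 8.5 g
MC = 8.5 / 216.6 * 100 = 3.9243%

3.9243%


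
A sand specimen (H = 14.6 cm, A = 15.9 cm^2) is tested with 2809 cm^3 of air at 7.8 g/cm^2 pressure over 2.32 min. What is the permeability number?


Formula: Permeability Number P = (V * H) / (p * A * t)
Numerator: V * H = 2809 * 14.6 = 41011.4
Denominator: p * A * t = 7.8 * 15.9 * 2.32 = 287.7264
P = 41011.4 / 287.7264 = 142.5361

142.5361


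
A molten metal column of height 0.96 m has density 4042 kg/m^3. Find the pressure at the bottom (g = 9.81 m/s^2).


Formula: P = rho * g * h
rho * g = 4042 * 9.81 = 39652.02 N/m^3
P = 39652.02 * 0.96 = 38065.9392 Pa

Final answer: 38065.9392 Pa


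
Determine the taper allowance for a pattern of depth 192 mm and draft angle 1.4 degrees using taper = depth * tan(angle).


Formula: taper = depth * tan(draft_angle)
tan(1.4 deg) = 0.0244395
taper = 192 mm * 0.0244395 = 4.6924 mm


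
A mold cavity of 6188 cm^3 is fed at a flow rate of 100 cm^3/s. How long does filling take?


Formula: t_fill = V_mold / Q_flow
t = 6188 cm^3 / 100 cm^3/s = 61.8800 s

Final answer: 61.8800 s


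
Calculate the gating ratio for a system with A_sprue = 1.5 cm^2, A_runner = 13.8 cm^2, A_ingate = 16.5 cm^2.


Sprue:Runner:Ingate = 1 : 13.8/1.5 : 16.5/1.5 = 1:9.20:11.00

Final answer: 1:9.20:11.00


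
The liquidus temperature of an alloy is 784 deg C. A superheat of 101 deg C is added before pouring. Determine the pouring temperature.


Formula: T_pour = T_melt + Superheat
T_pour = 784 + 101 = 885 deg C

Final answer: 885 deg C


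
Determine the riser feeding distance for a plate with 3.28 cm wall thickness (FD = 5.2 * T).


Formula: FD = 5.2 * T  (riser feeding-distance rule)
FD = 5.2 * 3.28 cm = 17.0560 cm

17.0560 cm


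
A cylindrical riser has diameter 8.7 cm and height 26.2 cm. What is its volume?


Formula: V = pi * (D/2)^2 * H  (cylinder volume)
Radius = D/2 = 8.7/2 = 4.35 cm
V = pi * 4.35^2 * 26.2 = 1557.5058 cm^3

1557.5058 cm^3


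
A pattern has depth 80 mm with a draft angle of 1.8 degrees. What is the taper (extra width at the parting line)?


Formula: taper = depth * tan(draft_angle)
tan(1.8 deg) = 0.0314263
taper = 80 mm * 0.0314263 = 2.5141 mm

Final answer: 2.5141 mm


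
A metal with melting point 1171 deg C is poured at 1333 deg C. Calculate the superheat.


Formula: Superheat = T_pour - T_melt
Superheat = 1333 - 1171 = 162 deg C

Answer: 162 deg C


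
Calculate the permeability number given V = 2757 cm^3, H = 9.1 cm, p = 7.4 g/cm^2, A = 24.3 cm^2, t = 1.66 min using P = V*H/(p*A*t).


Formula: Permeability Number P = (V * H) / (p * A * t)
Numerator: V * H = 2757 * 9.1 = 25088.7
Denominator: p * A * t = 7.4 * 24.3 * 1.66 = 298.5012
P = 25088.7 / 298.5012 = 84.0489

84.0489


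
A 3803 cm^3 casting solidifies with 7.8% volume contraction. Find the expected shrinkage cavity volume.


Formula: V_shrink = V_casting * shrinkage_pct / 100
V_shrink = 3803 cm^3 * 7.8 / 100 = 296.6340 cm^3

Answer: 296.6340 cm^3


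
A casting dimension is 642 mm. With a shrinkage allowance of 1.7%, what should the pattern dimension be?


Formula: L_pattern = L_casting * (1 + shrinkage_rate/100)
Shrinkage factor = 1 + 1.7/100 = 1.017
L_pattern = 642 mm * 1.017 = 652.9140 mm

652.9140 mm


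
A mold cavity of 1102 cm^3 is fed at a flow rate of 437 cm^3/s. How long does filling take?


Formula: t_fill = V_mold / Q_flow
t = 1102 cm^3 / 437 cm^3/s = 2.5217 s

Answer: 2.5217 s


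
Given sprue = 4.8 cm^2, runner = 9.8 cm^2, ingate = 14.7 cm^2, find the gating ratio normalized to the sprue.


Sprue:Runner:Ingate = 1 : 9.8/4.8 : 14.7/4.8 = 1:2.04:3.06

Final answer: 1:2.04:3.06


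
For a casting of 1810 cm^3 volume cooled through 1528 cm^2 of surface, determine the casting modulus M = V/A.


Formula: Casting Modulus M = V / A
M = 1810 cm^3 / 1528 cm^2 = 1.1846 cm

Answer: 1.1846 cm
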